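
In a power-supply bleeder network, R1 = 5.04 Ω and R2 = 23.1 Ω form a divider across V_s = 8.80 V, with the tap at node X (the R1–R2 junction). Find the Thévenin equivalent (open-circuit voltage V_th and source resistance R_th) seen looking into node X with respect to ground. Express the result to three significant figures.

V_th is the unloaded tap voltage: V_s · R2/(R1+R2) = 8.80 × 0.8209 = 7.224 V.
With V_s suppressed (replaced by a short), R_th = R1 ‖ R2 = (5.040 × 23.1)/(5.040 + 23.1) = 4.137 Ω.

V_th ≈ 7.22 V, R_th ≈ 4.14 Ω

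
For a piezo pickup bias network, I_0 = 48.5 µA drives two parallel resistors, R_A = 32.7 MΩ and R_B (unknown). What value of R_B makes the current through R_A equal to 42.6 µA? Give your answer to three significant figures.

Two-branch current divider: I_A = I_0 · R_B/(R_A + R_B).
With f = 0.8784, R_B = R_A · f/(1−f) = 32.7 × 7.220 = 236.1 MΩ.

R_B ≈ 236 MΩ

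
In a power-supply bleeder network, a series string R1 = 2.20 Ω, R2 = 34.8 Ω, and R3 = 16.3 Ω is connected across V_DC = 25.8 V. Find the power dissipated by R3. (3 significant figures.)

P ≈ 3.82 W

ΣR = 53.30 Ω → I = 25.8/53.30 = 0.4841 A.
V(R3) = I·R = 7.890 V; P = V·I = 7.890 × 0.4841 = 3.819 W.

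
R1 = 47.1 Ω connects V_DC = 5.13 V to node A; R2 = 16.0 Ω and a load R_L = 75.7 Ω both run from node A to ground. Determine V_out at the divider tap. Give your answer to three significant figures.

V_out ≈ 1.12 V

R2 ‖ R_L = (16.0 × 75.7)/(16.0 + 75.7) = 13.21 Ω.
Voltage divider with the loaded lower leg: V_out = 5.13 × 13.21/(47.1 + 13.21) = 5.13 × 0.2190 = 1.124 V.
(Unloaded it would be 1.30 V; the load pulls it down.)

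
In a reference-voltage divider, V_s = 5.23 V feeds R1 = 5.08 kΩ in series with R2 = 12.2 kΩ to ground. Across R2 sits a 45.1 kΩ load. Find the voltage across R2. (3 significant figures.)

V_out ≈ 3.42 V

First combine the lower leg with the load: R2 ‖ R_L = 9.602 kΩ.
Now apply the divider: V_out = 5.23 × 0.6540 = 3.420 V.
(Unloaded it would be 3.69 V; the load pulls it down.)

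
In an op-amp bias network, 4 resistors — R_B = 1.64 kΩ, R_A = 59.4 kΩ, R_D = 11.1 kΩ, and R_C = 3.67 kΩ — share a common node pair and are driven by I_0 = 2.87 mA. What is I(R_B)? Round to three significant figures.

I ≈ 1.77 mA

ΣG = 1/1.64 + 1/59.4 + 1/11.1 + 1/3.67 = 0.9892.
By the current-divider rule, I = I_0 · G_k/ΣG = 2.87 × 0.6164 = 1.769 mA.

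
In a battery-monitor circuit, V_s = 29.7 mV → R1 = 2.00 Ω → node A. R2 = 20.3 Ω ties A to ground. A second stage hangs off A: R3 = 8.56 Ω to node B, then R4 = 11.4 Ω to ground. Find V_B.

Node A sees R2 in parallel with the series input of stage 2, R3 + R4 = 19.96 Ω.
R2 ‖ (R3+R4) = 10.06 Ω.
V_A = 29.7 × 10.06/(2.00 + 10.06) = 24.78 mV.
Stage 2 is unloaded, so V_B = V_A · R4/(R3+R4) = 24.78 × 11.4/19.96 = 14.15 mV.

V_B ≈ 14.2 mV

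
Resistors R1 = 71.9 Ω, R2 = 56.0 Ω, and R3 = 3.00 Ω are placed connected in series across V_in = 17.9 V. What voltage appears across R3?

V ≈ 0.410 V

ΣR = 71.9 + 56.0 + 3.00 = 130.9 Ω.
Voltage divider: V = V_in · (3.000 / 130.9) = 17.9 × 0.02292 = 0.4102 V.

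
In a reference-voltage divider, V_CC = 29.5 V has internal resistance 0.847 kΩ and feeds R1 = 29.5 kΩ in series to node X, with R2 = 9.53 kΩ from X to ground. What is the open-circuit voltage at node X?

V_th ≈ 7.05 V

R1' = 0.847 + 29.5 = 30.35 kΩ (source resistance + R1).
V_th is the unloaded tap voltage: V_CC · R2/(R1'+R2) = 29.5 × 0.2390 = 7.050 V.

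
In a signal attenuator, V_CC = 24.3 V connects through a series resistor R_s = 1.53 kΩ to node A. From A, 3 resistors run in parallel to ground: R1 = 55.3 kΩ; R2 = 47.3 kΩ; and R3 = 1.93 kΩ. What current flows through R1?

Equivalent of the parallel group: R_p = 1.794 kΩ.
V_A = 24.3 × 1.794/3.324 = 13.12 V.
I(R1) = V_A / R1 = 13.12/55.3 = 0.2372 mA.
(Check via current divider: I_total = 7.310 mA; share G_k/ΣG = 0.03244 → same result.)

I ≈ 0.237 mA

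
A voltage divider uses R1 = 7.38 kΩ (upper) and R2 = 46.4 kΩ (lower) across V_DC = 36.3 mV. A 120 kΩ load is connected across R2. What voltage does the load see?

V_out ≈ 29.7 mV

The load sits in parallel with R2, giving an effective lower resistance R2' = R2·R_L/(R2+R_L) = 33.46 kΩ.
Voltage divider with the loaded lower leg: V_out = 36.3 × 33.46/(7.38 + 33.46) = 36.3 × 0.8193 = 29.74 mV.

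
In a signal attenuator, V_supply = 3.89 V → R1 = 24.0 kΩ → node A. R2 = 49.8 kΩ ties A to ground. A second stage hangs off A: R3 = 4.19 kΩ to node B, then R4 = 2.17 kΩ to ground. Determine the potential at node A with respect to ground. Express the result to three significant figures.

The second stage (R3 + R4 = 6.360 kΩ) loads node A in parallel with R2.
R2 ‖ (R3+R4) = 5.640 kΩ.
So V_A = 3.89 × 0.1903 = 0.7402 V.

V_A ≈ 0.740 V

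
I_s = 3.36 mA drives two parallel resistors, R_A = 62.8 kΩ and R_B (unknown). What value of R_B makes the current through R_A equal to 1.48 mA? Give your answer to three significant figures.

The fraction through R_A equals R_B/(R_A+R_B).
1.48/3.36 = R_B/(R_A + R_B) → R_B = R_A · (0.4405)/(1 − 0.4405) = 62.8 × 0.7872 = 49.44 kΩ.

R_B ≈ 49.4 kΩ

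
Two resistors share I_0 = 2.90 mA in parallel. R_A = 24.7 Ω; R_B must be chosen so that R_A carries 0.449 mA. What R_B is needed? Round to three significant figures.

The fraction through R_A equals R_B/(R_A+R_B).
0.449/2.90 = R_B/(R_A + R_B) → R_B = R_A · (0.1548)/(1 − 0.1548) = 24.7 × 0.1832 = 4.525 Ω.

R_B ≈ 4.52 Ω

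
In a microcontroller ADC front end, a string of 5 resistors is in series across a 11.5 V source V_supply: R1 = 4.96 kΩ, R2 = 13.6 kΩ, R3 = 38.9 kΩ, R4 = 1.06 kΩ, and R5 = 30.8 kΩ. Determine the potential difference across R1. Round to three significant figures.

Total series resistance ΣR = 4.96 + 13.6 + 38.9 + 1.06 + 30.8 = 89.32 kΩ.
Voltage divider: V = V_supply · (4.960 / 89.32) = 11.5 × 0.05553 = 0.6386 V.

V ≈ 0.639 V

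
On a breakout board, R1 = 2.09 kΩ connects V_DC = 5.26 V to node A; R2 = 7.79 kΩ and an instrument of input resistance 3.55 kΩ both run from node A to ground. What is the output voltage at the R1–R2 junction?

V_out ≈ 2.83 V

First combine the lower leg with the load: R2 ‖ R_L = 2.439 kΩ.
Then V_out = V_DC · R2'/(R1 + R2') = 5.26 × 2.439/4.529 = 2.832 V.
(Unloaded it would be 4.15 V; the load pulls it down.)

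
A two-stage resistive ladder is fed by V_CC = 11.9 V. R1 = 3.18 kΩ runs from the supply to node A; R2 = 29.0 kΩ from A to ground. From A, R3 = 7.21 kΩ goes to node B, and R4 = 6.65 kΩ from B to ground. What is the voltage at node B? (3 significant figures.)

The second stage (R3 + R4 = 13.86 kΩ) loads node A in parallel with R2.
Effective lower resistance at A: R2 ‖ 13.86 = 9.378 kΩ.
First divider: V_A = V_CC · 9.378/(3.18 + 9.378) = 8.887 V.
Stage 2 is unloaded, so V_B = V_A · R4/(R3+R4) = 8.887 × 6.65/13.86 = 4.264 V.

V_B ≈ 4.26 V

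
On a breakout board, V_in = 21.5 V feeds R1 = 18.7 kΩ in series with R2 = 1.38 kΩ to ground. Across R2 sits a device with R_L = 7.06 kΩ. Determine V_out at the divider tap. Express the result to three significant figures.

First combine the lower leg with the load: R2 ‖ R_L = 1.154 kΩ.
Now apply the divider: V_out = 21.5 × 0.05814 = 1.250 V.

V_out ≈ 1.25 V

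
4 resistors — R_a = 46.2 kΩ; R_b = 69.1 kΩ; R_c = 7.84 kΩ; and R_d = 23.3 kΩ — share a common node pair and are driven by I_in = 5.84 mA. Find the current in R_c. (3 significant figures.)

Conductances: ΣG = 1/46.2 + 1/69.1 + 1/7.84 + 1/23.3 = 0.2066 (1/kΩ).
By the current-divider rule, I = I_in · G_k/ΣG = 5.84 × 0.6174 = 3.606 mA.

I ≈ 3.61 mA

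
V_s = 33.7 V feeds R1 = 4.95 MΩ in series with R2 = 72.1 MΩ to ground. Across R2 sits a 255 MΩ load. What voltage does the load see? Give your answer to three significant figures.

R2 ‖ R_L = (72.1 × 255)/(72.1 + 255) = 56.21 MΩ.
Voltage divider with the loaded lower leg: V_out = 33.7 × 56.21/(4.95 + 56.21) = 33.7 × 0.9191 = 30.97 V.
(Unloaded it would be 31.5 V; the load pulls it down.)

V_out ≈ 31.0 V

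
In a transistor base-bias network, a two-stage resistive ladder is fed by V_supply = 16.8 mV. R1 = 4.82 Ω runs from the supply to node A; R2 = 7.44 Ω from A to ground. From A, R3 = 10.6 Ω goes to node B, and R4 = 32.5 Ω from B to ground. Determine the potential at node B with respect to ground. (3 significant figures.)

Looking into the second stage from A: R3 + R4 = 43.10 Ω appears in parallel with R2.
Effective lower resistance at A: R2 ‖ 43.10 = 6.345 Ω.
First divider: V_A = V_supply · 6.345/(4.82 + 6.345) = 9.547 mV.
Stage 2 is unloaded, so V_B = V_A · R4/(R3+R4) = 9.547 × 32.5/43.10 = 7.199 mV.

V_B ≈ 7.20 mV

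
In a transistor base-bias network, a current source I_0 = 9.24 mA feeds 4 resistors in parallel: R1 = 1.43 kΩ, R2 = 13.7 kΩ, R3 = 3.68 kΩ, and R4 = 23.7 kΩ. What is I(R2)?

Total conductance ΣG = 1/1.43 + 1/13.7 + 1/3.68 + 1/23.7 = 1.086 (units of 1/kΩ).
By the current-divider rule, I = I_0 · G_k/ΣG = 9.24 × 0.06720 = 0.6209 mA.

I ≈ 0.621 mA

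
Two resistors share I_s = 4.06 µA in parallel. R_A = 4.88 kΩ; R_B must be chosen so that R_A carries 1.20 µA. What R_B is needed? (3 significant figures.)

R_B ≈ 2.05 kΩ

The fraction through R_A equals R_B/(R_A+R_B).
With f = 0.2956, R_B = R_A · f/(1−f) = 4.88 × 0.4196 = 2.048 kΩ.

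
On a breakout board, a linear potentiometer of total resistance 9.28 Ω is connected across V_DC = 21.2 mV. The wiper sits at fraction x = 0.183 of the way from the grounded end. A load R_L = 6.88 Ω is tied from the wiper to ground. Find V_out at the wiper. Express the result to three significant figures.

The pot divides into 7.582 Ω above the wiper and 1.698 Ω below.
Lower segment in parallel with the load: 1.698 ‖ 6.88 = 1.362 Ω.
V_out = 21.2 × 1.362/(7.582 + 1.362) = 3.229 mV.

V_out ≈ 3.23 mV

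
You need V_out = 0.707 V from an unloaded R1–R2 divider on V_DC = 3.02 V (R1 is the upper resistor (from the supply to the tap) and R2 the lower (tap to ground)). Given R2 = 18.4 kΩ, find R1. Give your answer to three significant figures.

Required fraction k = V_out/V_DC = 0.2341.
R1 = R2·(1/k − 1) = 18.4 × 3.272 = 60.20 kΩ.

R1 ≈ 60.2 kΩ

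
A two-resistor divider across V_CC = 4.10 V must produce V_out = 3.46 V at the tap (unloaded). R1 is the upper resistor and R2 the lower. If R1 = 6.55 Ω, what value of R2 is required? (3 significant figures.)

R2 ≈ 35.4 Ω

The divider ratio is R2/(R1+R2) = 3.46/4.10 = 0.8439.
Rearranging, R2 = R1·k/(1−k) = 6.55 × 5.406 = 35.41 Ω.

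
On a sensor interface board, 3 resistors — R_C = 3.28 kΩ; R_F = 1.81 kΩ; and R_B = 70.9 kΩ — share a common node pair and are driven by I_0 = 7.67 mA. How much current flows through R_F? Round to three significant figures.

Conductances: ΣG = 1/3.28 + 1/1.81 + 1/70.9 = 0.8715 (1/kΩ).
By the current-divider rule, I = I_0 · G_k/ΣG = 7.67 × 0.6340 = 4.863 mA.

I ≈ 4.86 mA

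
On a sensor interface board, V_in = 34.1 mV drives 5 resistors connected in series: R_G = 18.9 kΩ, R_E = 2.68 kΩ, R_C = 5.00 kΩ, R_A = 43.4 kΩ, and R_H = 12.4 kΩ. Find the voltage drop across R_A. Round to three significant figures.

Total series resistance ΣR = 18.9 + 2.68 + 5.00 + 43.4 + 12.4 = 82.38 kΩ.
Voltage divider: V = V_in · (43.40 / 82.38) = 34.1 × 0.5268 = 17.96 mV.

V ≈ 18.0 mV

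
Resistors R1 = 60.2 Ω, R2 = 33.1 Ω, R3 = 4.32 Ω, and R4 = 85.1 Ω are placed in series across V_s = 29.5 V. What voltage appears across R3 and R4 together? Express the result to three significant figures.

ΣR = 60.2 + 33.1 + 4.32 + 85.1 = 182.7 Ω.
R_{R3..R4} = 4.32 + 85.1 = 89.42 Ω.
By the voltage-divider rule, V = 29.5 × 89.42/182.7 = 14.44 V.

V ≈ 14.4 V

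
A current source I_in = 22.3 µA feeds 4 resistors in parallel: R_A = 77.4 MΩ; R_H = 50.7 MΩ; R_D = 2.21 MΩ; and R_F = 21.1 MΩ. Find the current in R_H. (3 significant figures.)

Conductances: ΣG = 1/77.4 + 1/50.7 + 1/2.21 + 1/21.1 = 0.5325 (1/MΩ).
R_H takes the fraction G_k/ΣG = 0.01972/0.5325 = 0.03704, so I = 22.3 × 0.03704 = 0.8260 µA.

I ≈ 0.826 µA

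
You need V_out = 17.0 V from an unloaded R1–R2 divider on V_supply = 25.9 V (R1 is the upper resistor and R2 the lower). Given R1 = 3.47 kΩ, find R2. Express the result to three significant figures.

R2 ≈ 6.63 kΩ

Required fraction k = V_out/V_supply = 0.6564.
So R2 = R1 · V_out/(V_supply − V_out) = 3.47 × 17.0/(25.9 − 17.0) = 3.47 × 1.910 = 6.628 kΩ.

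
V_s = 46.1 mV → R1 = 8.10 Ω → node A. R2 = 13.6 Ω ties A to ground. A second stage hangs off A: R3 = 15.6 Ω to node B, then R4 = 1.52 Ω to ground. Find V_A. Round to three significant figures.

V_A ≈ 22.3 mV

The second stage (R3 + R4 = 17.12 Ω) loads node A in parallel with R2.
Effective lower resistance at A: R2 ‖ 17.12 = 7.579 Ω.
V_A = 46.1 × 7.579/(8.10 + 7.579) = 22.28 mV.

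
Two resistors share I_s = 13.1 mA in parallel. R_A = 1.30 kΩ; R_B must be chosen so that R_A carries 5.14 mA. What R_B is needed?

The fraction through R_A equals R_B/(R_A+R_B).
With f = 0.3924, R_B = R_A · f/(1−f) = 1.30 × 0.6457 = 0.8394 kΩ.

R_B ≈ 0.839 kΩ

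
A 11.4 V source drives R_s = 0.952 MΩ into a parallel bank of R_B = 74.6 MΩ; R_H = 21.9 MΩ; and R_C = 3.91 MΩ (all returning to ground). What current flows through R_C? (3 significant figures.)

I ≈ 2.24 µA

Combine the parallel branches: R_p = (1/74.6 + 1/21.9 + 1/3.91)⁻¹ = 3.176 MΩ.
V_A = 11.4 × 3.176/4.128 = 8.771 V.
I(R_C) = V_A / R_C = 8.771/3.91 = 2.243 µA.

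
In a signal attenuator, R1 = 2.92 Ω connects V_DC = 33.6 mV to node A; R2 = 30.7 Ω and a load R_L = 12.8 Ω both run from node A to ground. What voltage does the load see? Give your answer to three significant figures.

R2 ‖ R_L = (30.7 × 12.8)/(30.7 + 12.8) = 9.034 Ω.
Then V_out = V_DC · R2'/(R1 + R2') = 33.6 × 9.034/11.95 = 25.39 mV.

V_out ≈ 25.4 mV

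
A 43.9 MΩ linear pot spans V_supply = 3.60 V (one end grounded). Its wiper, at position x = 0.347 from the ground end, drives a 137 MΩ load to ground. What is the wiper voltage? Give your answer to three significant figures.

V_out ≈ 1.16 V

Lower segment x·R_p = 15.23 MΩ; upper segment (1−x)·R_p = 28.67 MΩ.
R_L loads the lower segment: effective lower R = 13.71 MΩ.
V_out = 3.60 × 13.71/(28.67 + 13.71) = 1.165 V.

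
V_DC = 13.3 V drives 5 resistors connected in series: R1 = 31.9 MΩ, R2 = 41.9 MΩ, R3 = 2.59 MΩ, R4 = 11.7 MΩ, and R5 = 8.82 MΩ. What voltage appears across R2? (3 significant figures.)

V ≈ 5.75 V

Total series resistance ΣR = 31.9 + 41.9 + 2.59 + 11.7 + 8.82 = 96.91 MΩ.
V = V_DC · R/ΣR = 13.3 × 0.4324 = 5.750 V.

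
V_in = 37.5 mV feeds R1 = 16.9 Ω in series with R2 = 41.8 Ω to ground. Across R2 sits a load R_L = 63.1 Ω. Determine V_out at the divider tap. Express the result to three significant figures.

V_out ≈ 22.4 mV

R2 ‖ R_L = (41.8 × 63.1)/(41.8 + 63.1) = 25.14 Ω.
Now apply the divider: V_out = 37.5 × 0.5980 = 22.43 mV.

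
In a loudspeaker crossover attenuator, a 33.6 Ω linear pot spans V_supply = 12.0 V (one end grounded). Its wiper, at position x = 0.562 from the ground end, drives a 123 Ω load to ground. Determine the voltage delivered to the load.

Lower segment x·R_p = 18.88 Ω; upper segment (1−x)·R_p = 14.72 Ω.
R_L loads the lower segment: effective lower R = 16.37 Ω.
Then V_out = V_supply · 16.37/(14.72 + 16.37) = 6.319 V.

V_out ≈ 6.32 V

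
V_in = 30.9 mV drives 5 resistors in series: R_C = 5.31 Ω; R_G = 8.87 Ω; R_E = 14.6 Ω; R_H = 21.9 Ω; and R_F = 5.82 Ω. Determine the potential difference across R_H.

Total series resistance ΣR = 5.31 + 8.87 + 14.6 + 21.9 + 5.82 = 56.50 Ω.
V = V_in · R/ΣR = 30.9 × 0.3876 = 11.98 mV.

V ≈ 12.0 mV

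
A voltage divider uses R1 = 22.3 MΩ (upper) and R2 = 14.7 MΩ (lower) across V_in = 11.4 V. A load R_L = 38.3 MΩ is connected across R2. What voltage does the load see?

V_out ≈ 3.68 V

First combine the lower leg with the load: R2 ‖ R_L = 10.62 MΩ.
Then V_out = V_in · R2'/(R1 + R2') = 11.4 × 10.62/32.92 = 3.678 V.
(Unloaded it would be 4.53 V; the load pulls it down.)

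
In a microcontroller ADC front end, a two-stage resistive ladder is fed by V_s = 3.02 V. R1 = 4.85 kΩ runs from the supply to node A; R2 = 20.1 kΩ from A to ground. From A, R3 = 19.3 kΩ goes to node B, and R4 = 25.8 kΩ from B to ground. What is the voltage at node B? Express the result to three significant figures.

V_B ≈ 1.28 V

Looking into the second stage from A: R3 + R4 = 45.10 kΩ appears in parallel with R2.
Effective lower resistance at A: R2 ‖ 45.10 = 13.90 kΩ.
First divider: V_A = V_s · 13.90/(4.85 + 13.90) = 2.239 V.
Then the unloaded second divider: V_B = V_A × R4/(R3+R4) = 2.239 × 0.5721 = 1.281 V.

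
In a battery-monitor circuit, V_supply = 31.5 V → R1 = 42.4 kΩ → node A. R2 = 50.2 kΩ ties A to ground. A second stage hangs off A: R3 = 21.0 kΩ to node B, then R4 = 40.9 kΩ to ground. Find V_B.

Node A sees R2 in parallel with the series input of stage 2, R3 + R4 = 61.90 kΩ.
Effective lower resistance at A: R2 ‖ 61.90 = 27.72 kΩ.
V_A = 31.5 × 27.72/(42.4 + 27.72) = 12.45 V.
Stage 2 is unloaded, so V_B = V_A · R4/(R3+R4) = 12.45 × 40.9/61.90 = 8.228 V.

V_B ≈ 8.23 V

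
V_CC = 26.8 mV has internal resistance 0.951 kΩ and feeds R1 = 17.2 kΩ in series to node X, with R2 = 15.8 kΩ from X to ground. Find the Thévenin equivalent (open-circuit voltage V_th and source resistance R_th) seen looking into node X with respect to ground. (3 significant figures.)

R1' = 0.951 + 17.2 = 18.15 kΩ (source resistance + R1).
With X open, the divider is unloaded: V_th = 26.8 × 15.8/33.95 = 12.47 mV.
With V_CC suppressed (replaced by a short), R_th = R1' ‖ R2 = (18.15 × 15.8)/(18.15 + 15.8) = 8.447 kΩ.

V_th ≈ 12.5 mV, R_th ≈ 8.45 kΩ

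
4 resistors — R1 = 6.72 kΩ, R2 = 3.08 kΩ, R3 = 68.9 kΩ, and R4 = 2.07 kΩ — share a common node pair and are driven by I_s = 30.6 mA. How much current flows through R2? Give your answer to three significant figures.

I ≈ 10.2 mA

Conductances: ΣG = 1/6.72 + 1/3.08 + 1/68.9 + 1/2.07 = 0.9711 (1/kΩ).
R2 takes the fraction G_k/ΣG = 0.3247/0.9711 = 0.3343, so I = 30.6 × 0.3343 = 10.23 mA.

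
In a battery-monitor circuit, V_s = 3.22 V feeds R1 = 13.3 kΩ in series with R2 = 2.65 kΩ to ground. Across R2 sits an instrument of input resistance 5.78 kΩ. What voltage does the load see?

V_out ≈ 0.387 V

R2 ‖ R_L = (2.65 × 5.78)/(2.65 + 5.78) = 1.817 kΩ.
Then V_out = V_s · R2'/(R1 + R2') = 3.22 × 1.817/15.12 = 0.3870 V.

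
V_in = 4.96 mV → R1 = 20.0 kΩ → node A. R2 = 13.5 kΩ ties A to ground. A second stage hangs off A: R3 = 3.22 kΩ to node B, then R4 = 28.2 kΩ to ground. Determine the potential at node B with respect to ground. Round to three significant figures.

V_B ≈ 1.43 mV

The second stage (R3 + R4 = 31.42 kΩ) loads node A in parallel with R2.
Effective lower resistance at A: R2 ‖ 31.42 = 9.443 kΩ.
So V_A = 4.96 × 0.3207 = 1.591 mV.
Stage 2 is unloaded, so V_B = V_A · R4/(R3+R4) = 1.591 × 28.2/31.42 = 1.428 mV.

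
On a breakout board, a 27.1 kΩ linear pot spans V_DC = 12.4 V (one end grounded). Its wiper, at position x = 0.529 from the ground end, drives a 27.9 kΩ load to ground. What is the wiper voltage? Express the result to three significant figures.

V_out ≈ 5.28 V

The pot divides into 12.76 kΩ above the wiper and 14.34 kΩ below.
(x·R_p) ‖ R_L = 9.470 kΩ.
Loaded-divider output: V_out = 12.4 × 0.4259 = 5.281 V.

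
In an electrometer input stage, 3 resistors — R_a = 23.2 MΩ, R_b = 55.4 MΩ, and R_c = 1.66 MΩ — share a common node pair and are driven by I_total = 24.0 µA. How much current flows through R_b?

Conductances: ΣG = 1/23.2 + 1/55.4 + 1/1.66 = 0.6636 (1/MΩ).
By the current-divider rule, I = I_total · G_k/ΣG = 24.0 × 0.02720 = 0.6529 µA.

I ≈ 0.653 µA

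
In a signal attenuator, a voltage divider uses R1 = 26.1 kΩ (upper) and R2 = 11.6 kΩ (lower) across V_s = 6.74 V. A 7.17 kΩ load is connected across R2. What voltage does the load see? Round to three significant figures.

The load sits in parallel with R2, giving an effective lower resistance R2' = R2·R_L/(R2+R_L) = 4.431 kΩ.
Now apply the divider: V_out = 6.74 × 0.1451 = 0.9782 V.
(Unloaded it would be 2.07 V; the load pulls it down.)

V_out ≈ 0.978 V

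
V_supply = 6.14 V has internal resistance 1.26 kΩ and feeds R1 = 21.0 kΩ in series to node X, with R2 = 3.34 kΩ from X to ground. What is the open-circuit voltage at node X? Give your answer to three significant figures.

R1' = 1.26 + 21.0 = 22.26 kΩ (source resistance + R1).
Open-circuit (no load on X): V_th = V_supply · R2/(R1' + R2) = 6.14 × 3.34/(22.26 + 3.34) = 0.8011 V.

V_th ≈ 0.801 V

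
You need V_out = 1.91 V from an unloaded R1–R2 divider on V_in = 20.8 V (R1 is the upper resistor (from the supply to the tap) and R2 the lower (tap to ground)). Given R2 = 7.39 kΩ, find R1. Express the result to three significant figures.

R1 ≈ 73.1 kΩ

V_out/V_in = R2/(R1+R2) = 0.09183.
Rearranging, R1 = R2·(1−k)/k = 7.39 × 9.890 = 73.09 kΩ.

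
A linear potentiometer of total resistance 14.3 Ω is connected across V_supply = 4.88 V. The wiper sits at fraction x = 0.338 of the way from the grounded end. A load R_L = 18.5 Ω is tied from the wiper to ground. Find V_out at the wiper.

The pot divides into 9.467 Ω above the wiper and 4.833 Ω below.
R_L loads the lower segment: effective lower R = 3.832 Ω.
Loaded-divider output: V_out = 4.88 × 0.2882 = 1.406 V.

V_out ≈ 1.41 V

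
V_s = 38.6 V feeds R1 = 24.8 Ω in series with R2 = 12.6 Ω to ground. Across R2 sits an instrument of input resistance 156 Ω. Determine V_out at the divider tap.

V_out ≈ 12.3 V

The load sits in parallel with R2, giving an effective lower resistance R2' = R2·R_L/(R2+R_L) = 11.66 Ω.
Voltage divider with the loaded lower leg: V_out = 38.6 × 11.66/(24.8 + 11.66) = 38.6 × 0.3198 = 12.34 V.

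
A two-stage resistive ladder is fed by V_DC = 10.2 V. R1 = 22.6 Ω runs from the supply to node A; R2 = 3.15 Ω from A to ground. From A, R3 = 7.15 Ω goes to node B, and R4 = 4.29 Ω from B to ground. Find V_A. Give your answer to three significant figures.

V_A ≈ 1.00 V

The second stage (R3 + R4 = 11.44 Ω) loads node A in parallel with R2.
R2 ‖ (R3+R4) = 2.470 Ω.
First divider: V_A = V_DC · 2.470/(22.6 + 2.470) = 1.005 V.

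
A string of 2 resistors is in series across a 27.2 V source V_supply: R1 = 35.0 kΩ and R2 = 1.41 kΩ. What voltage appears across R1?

V ≈ 26.1 V

Series total: ΣR = 35.0 + 1.41 = 36.41 kΩ.
By the voltage-divider rule, V = 27.2 × 35.00/36.41 = 26.15 V.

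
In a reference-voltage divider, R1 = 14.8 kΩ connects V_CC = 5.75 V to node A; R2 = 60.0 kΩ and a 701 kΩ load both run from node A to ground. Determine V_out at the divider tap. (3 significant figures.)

R2 ‖ R_L = (60.0 × 701)/(60.0 + 701) = 55.27 kΩ.
Voltage divider with the loaded lower leg: V_out = 5.75 × 55.27/(14.8 + 55.27) = 5.75 × 0.7888 = 4.535 V.
(Unloaded it would be 4.61 V; the load pulls it down.)

V_out ≈ 4.54 V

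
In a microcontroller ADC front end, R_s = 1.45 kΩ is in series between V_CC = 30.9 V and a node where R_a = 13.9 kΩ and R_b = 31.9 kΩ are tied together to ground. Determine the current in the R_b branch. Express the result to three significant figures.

I ≈ 0.842 mA

Combine the parallel branches: R_p = (1/13.9 + 1/31.9)⁻¹ = 9.681 kΩ.
V_A = 30.9 × 9.681/11.13 = 26.87 V.
I(R_b) = V_A / R_b = 26.87/31.9 = 0.8425 mA.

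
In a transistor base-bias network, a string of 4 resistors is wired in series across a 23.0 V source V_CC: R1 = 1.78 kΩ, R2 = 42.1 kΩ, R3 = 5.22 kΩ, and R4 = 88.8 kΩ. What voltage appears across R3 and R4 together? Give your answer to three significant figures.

V ≈ 15.7 V

ΣR = 1.78 + 42.1 + 5.22 + 88.8 = 137.9 kΩ.
R_{R3..R4} = 5.22 + 88.8 = 94.02 kΩ.
By the voltage-divider rule, V = 23.0 × 94.02/137.9 = 15.68 V.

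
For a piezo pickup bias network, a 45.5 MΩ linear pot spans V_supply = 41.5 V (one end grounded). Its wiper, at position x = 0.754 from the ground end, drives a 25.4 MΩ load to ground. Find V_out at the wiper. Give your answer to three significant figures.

Lower segment x·R_p = 34.31 MΩ; upper segment (1−x)·R_p = 11.19 MΩ.
Lower segment in parallel with the load: 34.31 ‖ 25.4 = 14.59 MΩ.
Then V_out = V_supply · 14.59/(11.19 + 14.59) = 23.49 V.
(Unloaded: V_out = x·V_supply = 31.3 V.)

V_out ≈ 23.5 V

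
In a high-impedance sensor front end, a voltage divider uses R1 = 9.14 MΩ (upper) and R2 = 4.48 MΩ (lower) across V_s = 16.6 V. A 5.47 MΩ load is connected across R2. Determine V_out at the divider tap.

V_out ≈ 3.52 V

The load sits in parallel with R2, giving an effective lower resistance R2' = R2·R_L/(R2+R_L) = 2.463 MΩ.
Voltage divider with the loaded lower leg: V_out = 16.6 × 2.463/(9.14 + 2.463) = 16.6 × 0.2123 = 3.524 V.
(Unloaded it would be 5.46 V; the load pulls it down.)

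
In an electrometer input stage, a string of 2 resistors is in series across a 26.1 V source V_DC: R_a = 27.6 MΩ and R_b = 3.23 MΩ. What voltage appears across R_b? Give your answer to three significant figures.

ΣR = 27.6 + 3.23 = 30.83 MΩ.
V = V_DC · R/ΣR = 26.1 × 0.1048 = 2.734 V.

V ≈ 2.73 V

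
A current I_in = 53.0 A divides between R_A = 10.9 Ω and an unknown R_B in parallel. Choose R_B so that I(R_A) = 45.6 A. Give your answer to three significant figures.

Two-branch current divider: I_A = I_in · R_B/(R_A + R_B).
With f = 0.8604, R_B = R_A · f/(1−f) = 10.9 × 6.162 = 67.17 Ω.

R_B ≈ 67.2 Ω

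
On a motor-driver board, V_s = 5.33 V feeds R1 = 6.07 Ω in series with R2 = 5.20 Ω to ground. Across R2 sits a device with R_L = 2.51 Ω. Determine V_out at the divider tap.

V_out ≈ 1.16 V

The load sits in parallel with R2, giving an effective lower resistance R2' = R2·R_L/(R2+R_L) = 1.693 Ω.
Now apply the divider: V_out = 5.33 × 0.2181 = 1.162 V.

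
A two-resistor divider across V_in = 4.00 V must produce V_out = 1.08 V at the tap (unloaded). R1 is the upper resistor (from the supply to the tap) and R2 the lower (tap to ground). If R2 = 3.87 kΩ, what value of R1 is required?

Required fraction k = V_out/V_in = 0.2700.
So R1 = R2 · (V_in/V_out − 1) = 3.87 × (4.00/1.08 − 1) = 3.87 × 2.704 = 10.46 kΩ.

R1 ≈ 10.5 kΩ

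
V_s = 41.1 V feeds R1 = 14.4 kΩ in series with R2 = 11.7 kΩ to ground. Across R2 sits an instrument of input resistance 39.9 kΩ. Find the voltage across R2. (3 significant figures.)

V_out ≈ 15.9 V

First combine the lower leg with the load: R2 ‖ R_L = 9.047 kΩ.
Now apply the divider: V_out = 41.1 × 0.3859 = 15.86 V.
(Unloaded it would be 18.4 V; the load pulls it down.)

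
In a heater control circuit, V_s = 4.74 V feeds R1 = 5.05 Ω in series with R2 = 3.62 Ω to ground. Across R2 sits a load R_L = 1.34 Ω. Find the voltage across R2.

R2 ‖ R_L = (3.62 × 1.34)/(3.62 + 1.34) = 0.9780 Ω.
Now apply the divider: V_out = 4.74 × 0.1622 = 0.7690 V.
(Unloaded it would be 1.98 V; the load pulls it down.)

V_out ≈ 0.769 V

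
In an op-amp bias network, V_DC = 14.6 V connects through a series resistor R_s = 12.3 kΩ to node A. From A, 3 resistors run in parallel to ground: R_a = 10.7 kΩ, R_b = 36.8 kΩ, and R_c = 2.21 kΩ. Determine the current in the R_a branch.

Parallel bank: R_p = 1/(1/10.7 + 1/36.8 + 1/2.21) = 1.745 kΩ.
V_A by voltage divider: V_A = 14.6 × 1.745/(12.3 + 1.745) = 1.814 V.
I(R_a) = V_A / R_a = 1.814/10.7 = 0.1695 mA.

I ≈ 0.170 mA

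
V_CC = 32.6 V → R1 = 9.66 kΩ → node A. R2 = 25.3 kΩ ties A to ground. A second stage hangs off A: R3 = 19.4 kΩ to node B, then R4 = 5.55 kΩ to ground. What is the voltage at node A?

V_A ≈ 18.4 V

The second stage (R3 + R4 = 24.95 kΩ) loads node A in parallel with R2.
R2 ‖ (R3+R4) = 12.56 kΩ.
V_A = 32.6 × 12.56/(9.66 + 12.56) = 18.43 V.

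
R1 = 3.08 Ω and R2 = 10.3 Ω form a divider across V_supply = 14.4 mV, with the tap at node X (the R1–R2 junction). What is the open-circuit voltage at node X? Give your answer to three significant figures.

Open-circuit (no load on X): V_th = V_supply · R2/(R1 + R2) = 14.4 × 10.3/(3.080 + 10.3) = 11.09 mV.

V_th ≈ 11.1 mV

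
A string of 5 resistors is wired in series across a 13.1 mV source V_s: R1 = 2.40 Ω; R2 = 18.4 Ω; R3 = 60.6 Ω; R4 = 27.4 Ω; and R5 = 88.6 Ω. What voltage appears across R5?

ΣR = 2.40 + 18.4 + 60.6 + 27.4 + 88.6 = 197.4 Ω.
V = V_s · R/ΣR = 13.1 × 0.4488 = 5.880 mV.

V ≈ 5.88 mV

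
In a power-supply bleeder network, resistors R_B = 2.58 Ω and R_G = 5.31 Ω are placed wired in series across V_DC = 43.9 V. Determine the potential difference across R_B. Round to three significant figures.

Series total: ΣR = 2.58 + 5.31 = 7.890 Ω.
By the voltage-divider rule, V = 43.9 × 2.580/7.890 = 14.36 V.

V ≈ 14.4 V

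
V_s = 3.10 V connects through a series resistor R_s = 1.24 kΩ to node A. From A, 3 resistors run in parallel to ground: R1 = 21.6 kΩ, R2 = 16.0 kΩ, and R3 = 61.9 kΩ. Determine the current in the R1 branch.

Equivalent of the parallel group: R_p = 8.003 kΩ.
Node voltage V_A = V_s · R_p/(R_s + R_p) = 3.10 × 0.8658 = 2.684 V.
I(R1) = V_A / R1 = 2.684/21.6 = 0.1243 mA.
(Check via current divider: I_total = 0.3354 mA; share G_k/ΣG = 0.3705 → same result.)

I ≈ 0.124 mA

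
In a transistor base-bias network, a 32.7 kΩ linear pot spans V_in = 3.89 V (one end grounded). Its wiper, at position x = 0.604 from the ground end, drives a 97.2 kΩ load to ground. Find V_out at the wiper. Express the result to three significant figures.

V_out ≈ 2.17 V

The pot divides into 12.95 kΩ above the wiper and 19.75 kΩ below.
Lower segment in parallel with the load: 19.75 ‖ 97.2 = 16.42 kΩ.
V_out = 3.89 × 16.42/(12.95 + 16.42) = 2.175 V.
(Unloaded: V_out = x·V_in = 2.35 V.)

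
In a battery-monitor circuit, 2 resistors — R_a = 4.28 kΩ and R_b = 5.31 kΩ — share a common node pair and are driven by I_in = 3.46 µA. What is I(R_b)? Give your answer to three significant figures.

I ≈ 1.54 µA

For two parallel branches, I_k = I_in · (other R)/(sum of R).
I(R_b) = 3.46 × 4.28/(4.28 + 5.31) = 3.46 × 0.4463 = 1.544 µA.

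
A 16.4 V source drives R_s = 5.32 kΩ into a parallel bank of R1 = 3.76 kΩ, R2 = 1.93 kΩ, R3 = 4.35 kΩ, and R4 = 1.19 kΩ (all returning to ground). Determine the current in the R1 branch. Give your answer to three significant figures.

Parallel bank: R_p = 1/(1/3.76 + 1/1.93 + 1/4.35 + 1/1.19) = 0.5393 kΩ.
V_A by voltage divider: V_A = 16.4 × 0.5393/(5.32 + 0.5393) = 1.509 V.
I(R1) = V_A / R1 = 1.509/3.76 = 0.4014 mA.

I ≈ 0.401 mA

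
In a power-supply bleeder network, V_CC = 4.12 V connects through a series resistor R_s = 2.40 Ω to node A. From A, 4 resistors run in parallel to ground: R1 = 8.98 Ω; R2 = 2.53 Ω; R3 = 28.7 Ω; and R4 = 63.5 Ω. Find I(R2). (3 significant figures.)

I ≈ 0.697 A

Equivalent of the parallel group: R_p = 1.795 Ω.
V_A by voltage divider: V_A = 4.12 × 1.795/(2.40 + 1.795) = 1.763 V.
Branch current I = V_A/R2 = 1.763/2.53 = 0.6967 A.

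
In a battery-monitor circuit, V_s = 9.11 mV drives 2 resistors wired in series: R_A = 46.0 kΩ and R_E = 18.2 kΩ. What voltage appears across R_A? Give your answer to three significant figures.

V ≈ 6.53 mV

ΣR = 46.0 + 18.2 = 64.20 kΩ.
By the voltage-divider rule, V = 9.11 × 46.00/64.20 = 6.527 mV.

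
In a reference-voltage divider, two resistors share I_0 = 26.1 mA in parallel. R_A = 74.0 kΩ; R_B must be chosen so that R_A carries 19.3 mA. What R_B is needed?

R_B ≈ 210 kΩ

Two-branch current divider: I_A = I_0 · R_B/(R_A + R_B).
With f = 0.7395, R_B = R_A · f/(1−f) = 74.0 × 2.838 = 210.0 kΩ.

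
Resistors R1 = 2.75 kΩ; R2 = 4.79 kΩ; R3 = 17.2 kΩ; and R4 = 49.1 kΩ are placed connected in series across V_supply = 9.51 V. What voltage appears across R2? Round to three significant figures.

V ≈ 0.617 V

Total series resistance ΣR = 2.75 + 4.79 + 17.2 + 49.1 = 73.84 kΩ.
V = V_supply · R/ΣR = 9.51 × 0.06487 = 0.6169 V.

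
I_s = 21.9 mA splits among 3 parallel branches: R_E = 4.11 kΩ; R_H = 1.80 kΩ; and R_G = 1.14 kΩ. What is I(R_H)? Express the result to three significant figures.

I ≈ 7.26 mA

Total conductance ΣG = 1/4.11 + 1/1.80 + 1/1.14 = 1.676 (units of 1/kΩ).
R_H takes the fraction G_k/ΣG = 0.5556/1.676 = 0.3315, so I = 21.9 × 0.3315 = 7.259 mA.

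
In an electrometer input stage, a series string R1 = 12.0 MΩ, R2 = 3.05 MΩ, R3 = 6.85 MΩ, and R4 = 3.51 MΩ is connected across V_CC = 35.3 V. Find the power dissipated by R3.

Series current I = V_CC/ΣR = 35.3/25.41 = 1.389 µA.
V(R3) = I·R = 9.516 V; P = V·I = 9.516 × 1.389 = 13.22 µW.

P ≈ 13.2 µW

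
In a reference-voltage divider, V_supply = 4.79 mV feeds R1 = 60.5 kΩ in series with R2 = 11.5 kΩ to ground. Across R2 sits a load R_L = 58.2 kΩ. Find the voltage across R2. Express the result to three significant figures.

R2 ‖ R_L = (11.5 × 58.2)/(11.5 + 58.2) = 9.603 kΩ.
Then V_out = V_supply · R2'/(R1 + R2') = 4.79 × 9.603/70.10 = 0.6561 mV.

V_out ≈ 0.656 mV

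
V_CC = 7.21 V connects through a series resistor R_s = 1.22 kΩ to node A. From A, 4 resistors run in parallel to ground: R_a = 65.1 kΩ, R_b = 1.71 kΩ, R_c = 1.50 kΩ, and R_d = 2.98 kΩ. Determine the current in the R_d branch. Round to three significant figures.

Equivalent of the parallel group: R_p = 0.6241 kΩ.
V_A by voltage divider: V_A = 7.21 × 0.6241/(1.22 + 0.6241) = 2.440 V.
Branch current I = V_A/R_d = 2.440/2.98 = 0.8188 mA.

I ≈ 0.819 mA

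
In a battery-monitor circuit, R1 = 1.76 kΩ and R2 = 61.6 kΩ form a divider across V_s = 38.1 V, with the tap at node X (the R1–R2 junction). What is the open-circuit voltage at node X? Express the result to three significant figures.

V_th ≈ 37.0 V

With X open, the divider is unloaded: V_th = 38.1 × 61.6/63.36 = 37.04 V.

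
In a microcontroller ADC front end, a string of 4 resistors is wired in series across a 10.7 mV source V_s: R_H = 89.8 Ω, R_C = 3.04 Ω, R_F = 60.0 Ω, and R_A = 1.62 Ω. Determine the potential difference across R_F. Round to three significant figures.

ΣR = 89.8 + 3.04 + 60.0 + 1.62 = 154.5 Ω.
V = V_s · R/ΣR = 10.7 × 0.3885 = 4.156 mV.

V ≈ 4.16 mV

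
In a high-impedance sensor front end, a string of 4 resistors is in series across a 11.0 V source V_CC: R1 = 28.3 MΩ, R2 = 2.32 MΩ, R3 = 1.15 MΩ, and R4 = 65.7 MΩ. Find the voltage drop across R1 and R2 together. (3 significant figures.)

V ≈ 3.46 V

Total series resistance ΣR = 28.3 + 2.32 + 1.15 + 65.7 = 97.47 MΩ.
R_{R1..R2} = 28.3 + 2.32 = 30.62 MΩ.
By the voltage-divider rule, V = 11.0 × 30.62/97.47 = 3.456 V.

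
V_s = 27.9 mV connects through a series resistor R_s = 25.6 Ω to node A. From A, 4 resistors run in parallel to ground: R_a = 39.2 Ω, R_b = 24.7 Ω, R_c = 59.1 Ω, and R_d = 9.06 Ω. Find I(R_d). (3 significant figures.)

I ≈ 0.518 mA

Parallel bank: R_p = 1/(1/39.2 + 1/24.7 + 1/59.1 + 1/9.06) = 5.174 Ω.
Node voltage V_A = V_s · R_p/(R_s + R_p) = 27.9 × 0.1681 = 4.690 mV.
Branch current I = V_A/R_d = 4.690/9.06 = 0.5177 mA.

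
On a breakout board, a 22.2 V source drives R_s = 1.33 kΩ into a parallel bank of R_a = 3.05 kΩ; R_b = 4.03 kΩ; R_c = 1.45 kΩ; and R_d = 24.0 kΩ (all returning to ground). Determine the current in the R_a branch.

I ≈ 2.66 mA

Equivalent of the parallel group: R_p = 0.7649 kΩ.
V_A by voltage divider: V_A = 22.2 × 0.7649/(1.33 + 0.7649) = 8.106 V.
Branch current I = V_A/R_a = 8.106/3.05 = 2.658 mA.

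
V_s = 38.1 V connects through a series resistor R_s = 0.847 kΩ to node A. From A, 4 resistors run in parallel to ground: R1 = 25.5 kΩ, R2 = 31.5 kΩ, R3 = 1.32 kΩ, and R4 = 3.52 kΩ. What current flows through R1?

Parallel bank: R_p = 1/(1/25.5 + 1/31.5 + 1/1.32 + 1/3.52) = 0.8988 kΩ.
V_A by voltage divider: V_A = 38.1 × 0.8988/(0.847 + 0.8988) = 19.61 V.
I(R1) = V_A / R1 = 19.61/25.5 = 0.7692 mA.
(Equivalently: I_total = 21.82 mA, then current-divider fraction G_k/ΣG = 0.03525.)

I ≈ 0.769 mA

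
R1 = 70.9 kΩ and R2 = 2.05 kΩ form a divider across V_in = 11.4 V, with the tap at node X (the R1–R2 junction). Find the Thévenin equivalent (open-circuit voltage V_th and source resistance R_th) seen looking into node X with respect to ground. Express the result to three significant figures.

V_th is the unloaded tap voltage: V_in · R2/(R1+R2) = 11.4 × 0.02810 = 0.3204 V.
Zeroing V_in shorts the top of R1 to ground, so R_th = R1 ‖ R2 = 1.992 kΩ.

V_th ≈ 0.320 V, R_th ≈ 1.99 kΩ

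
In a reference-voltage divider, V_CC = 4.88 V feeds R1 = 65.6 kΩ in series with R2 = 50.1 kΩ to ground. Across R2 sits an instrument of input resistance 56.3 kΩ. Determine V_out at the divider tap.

The load sits in parallel with R2, giving an effective lower resistance R2' = R2·R_L/(R2+R_L) = 26.51 kΩ.
Voltage divider with the loaded lower leg: V_out = 4.88 × 26.51/(65.6 + 26.51) = 4.88 × 0.2878 = 1.404 V.

V_out ≈ 1.40 V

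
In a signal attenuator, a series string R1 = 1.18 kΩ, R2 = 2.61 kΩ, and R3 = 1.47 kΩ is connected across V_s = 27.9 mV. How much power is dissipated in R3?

P ≈ 41.4 nW

Series current I = V_s/ΣR = 27.9/5.260 = 5.304 µA.
P(R3) = I²·R3 = (5.304)² × 1.47 = 41.36 nW.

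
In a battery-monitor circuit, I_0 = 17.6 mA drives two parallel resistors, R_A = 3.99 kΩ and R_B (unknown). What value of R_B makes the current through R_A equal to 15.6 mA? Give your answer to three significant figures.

R_B ≈ 31.1 kΩ

Two-branch current divider: I_A = I_0 · R_B/(R_A + R_B).
15.6/17.6 = R_B/(R_A + R_B) → R_B = R_A · (0.8864)/(1 − 0.8864) = 3.99 × 7.800 = 31.12 kΩ.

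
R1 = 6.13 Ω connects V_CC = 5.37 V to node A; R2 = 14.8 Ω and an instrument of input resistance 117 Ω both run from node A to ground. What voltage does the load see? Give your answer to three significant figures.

First combine the lower leg with the load: R2 ‖ R_L = 13.14 Ω.
Now apply the divider: V_out = 5.37 × 0.6819 = 3.662 V.
(Unloaded it would be 3.80 V; the load pulls it down.)

V_out ≈ 3.66 V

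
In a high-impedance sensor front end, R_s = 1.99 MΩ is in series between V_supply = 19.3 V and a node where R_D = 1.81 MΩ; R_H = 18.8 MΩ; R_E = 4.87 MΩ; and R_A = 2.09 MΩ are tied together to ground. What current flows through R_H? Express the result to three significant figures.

Equivalent of the parallel group: R_p = 0.7755 MΩ.
V_A by voltage divider: V_A = 19.3 × 0.7755/(1.99 + 0.7755) = 5.412 V.
I(R_H) = V_A / R_H = 5.412/18.8 = 0.2879 µA.
(Equivalently: I_total = 6.979 µA, then current-divider fraction G_k/ΣG = 0.04125.)

I ≈ 0.288 µA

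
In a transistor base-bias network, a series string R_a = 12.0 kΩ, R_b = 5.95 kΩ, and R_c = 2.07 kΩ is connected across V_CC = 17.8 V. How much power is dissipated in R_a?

ΣR = 20.02 kΩ → I = 17.8/20.02 = 0.8891 mA.
V(R_a) = I·R = 10.67 V; P = V·I = 10.67 × 0.8891 = 9.486 mW.

P ≈ 9.49 mW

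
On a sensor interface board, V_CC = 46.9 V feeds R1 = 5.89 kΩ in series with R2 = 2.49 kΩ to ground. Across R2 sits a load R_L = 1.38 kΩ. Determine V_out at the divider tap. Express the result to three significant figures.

V_out ≈ 6.14 V

First combine the lower leg with the load: R2 ‖ R_L = 0.8879 kΩ.
Now apply the divider: V_out = 46.9 × 0.1310 = 6.144 V.
(Unloaded it would be 13.9 V; the load pulls it down.)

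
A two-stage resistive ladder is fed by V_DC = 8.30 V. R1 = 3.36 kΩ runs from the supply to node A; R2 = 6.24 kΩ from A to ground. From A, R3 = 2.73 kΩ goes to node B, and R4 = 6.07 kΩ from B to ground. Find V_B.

V_B ≈ 2.98 V

The second stage (R3 + R4 = 8.800 kΩ) loads node A in parallel with R2.
R2 ‖ (R3+R4) = 3.651 kΩ.
So V_A = 8.30 × 0.5208 = 4.322 V.
V_B = V_A × 0.6898 = 2.981 V.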